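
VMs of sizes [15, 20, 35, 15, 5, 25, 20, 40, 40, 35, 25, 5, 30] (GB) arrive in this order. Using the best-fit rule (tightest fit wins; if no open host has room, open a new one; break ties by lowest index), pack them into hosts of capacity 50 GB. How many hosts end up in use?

8

  15 → host 1 (new)  [load 15/50]
  20 → host 1  [load 35/50]
  35 → host 2 (new)  [load 35/50]
  15 → host 1  [load 50/50]
  5 → host 2  [load 40/50]
  25 → host 3 (new)  [load 25/50]
  20 → host 3  [load 45/50]
  40 → host 4 (new)  [load 40/50]
  40 → host 5 (new)  [load 40/50]
  35 → host 6 (new)  [load 35/50]
  25 → host 7 (new)  [load 25/50]
  5 → host 3  [load 50/50]
  30 → host 8 (new)  [load 30/50]
8 hosts opened.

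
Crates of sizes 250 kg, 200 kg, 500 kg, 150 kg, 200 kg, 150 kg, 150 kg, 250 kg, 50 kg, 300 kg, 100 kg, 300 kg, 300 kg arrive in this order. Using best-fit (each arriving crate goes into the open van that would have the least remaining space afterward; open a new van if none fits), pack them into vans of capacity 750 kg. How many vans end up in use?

5

  250 → van 1 (new)  [load 250/750]
  200 → van 1  [load 450/750]
  500 → van 2 (new)  [load 500/750]
  150 → van 2  [load 650/750]
  200 → van 1  [load 650/750]
  150 → van 3 (new)  [load 150/750]
  150 → van 3  [load 300/750]
  250 → van 3  [load 550/750]
  50 → van 1  [load 700/750]
  300 → van 4 (new)  [load 300/750]
  100 → van 2  [load 750/750]
  300 → van 4  [load 600/750]
  300 → van 5 (new)  [load 300/750]
5 vans opened.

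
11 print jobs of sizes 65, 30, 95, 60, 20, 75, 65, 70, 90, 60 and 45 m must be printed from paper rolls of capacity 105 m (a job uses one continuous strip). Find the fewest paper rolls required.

Total = 95 + 90 + 75 + 70 + 65 + 65 + 60 + 60 + 45 + 30 + 20 = 675 m.
Lower bound: ⌈675/105⌉ = 7 paper rolls.
Also, 8 print jobs each exceed 105/2 m, and no two of those can share a roll, so at least 8 paper rolls are needed.
A packing using 8 paper rolls:
  roll 1: 95 = 95
  roll 2: 90 = 90
  roll 3: 75 + 30 = 105
  roll 4: 70 + 20 = 90
  roll 5: 65 = 65
  roll 6: 65 = 65
  roll 7: 60 + 45 = 105
  roll 8: 60 = 60
This matches the lower bound, so 8 is optimal.

8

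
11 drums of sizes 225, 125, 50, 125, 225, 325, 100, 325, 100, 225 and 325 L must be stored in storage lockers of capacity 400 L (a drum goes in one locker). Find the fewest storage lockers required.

Total = 325 + 325 + 325 + 225 + 225 + 225 + 125 + 125 + 100 + 100 + 50 = 2150 L.
Lower bound: ⌈2150/400⌉ = 6 storage lockers.
A packing using 7 storage lockers:
  locker 1: 325 + 50 = 375
  locker 2: 325 = 325
  locker 3: 325 = 325
  locker 4: 225 + 125 = 350
  locker 5: 225 + 125 = 350
  locker 6: 225 + 100 = 325
  locker 7: 100 = 100
No arrangement into 6 storage lockers stays within capacity, so 7 is optimal.

7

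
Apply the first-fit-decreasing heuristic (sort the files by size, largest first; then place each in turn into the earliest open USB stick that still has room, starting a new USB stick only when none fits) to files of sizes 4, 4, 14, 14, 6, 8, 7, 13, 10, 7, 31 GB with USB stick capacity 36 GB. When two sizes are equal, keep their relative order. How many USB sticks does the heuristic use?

4

Sorted descending: 31, 14, 14, 13, 10, 8, 7, 7, 6, 4, 4.
  31 → USB stick 1 (new)  [load 31/36]
  14 → USB stick 2 (new)  [load 14/36]
  14 → USB stick 2  [load 28/36]
  13 → USB stick 3 (new)  [load 13/36]
  10 → USB stick 3  [load 23/36]
  8 → USB stick 2  [load 36/36]
  7 → USB stick 3  [load 30/36]
  7 → USB stick 4 (new)  [load 7/36]
  6 → USB stick 3  [load 36/36]
  4 → USB stick 1  [load 35/36]
  4 → USB stick 4  [load 11/36]
4 USB sticks opened.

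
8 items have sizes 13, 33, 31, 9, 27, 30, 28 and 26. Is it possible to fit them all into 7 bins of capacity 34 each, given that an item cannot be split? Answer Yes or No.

Yes

A valid assignment using 7 bins:
  bin 1: 33 = 33
  bin 2: 31 = 31
  bin 3: 30 = 30
  bin 4: 28 = 28
  bin 5: 27 = 27
  bin 6: 26 = 26
  bin 7: 13 + 9 = 22
Every load is within 34, so 7 bins suffice.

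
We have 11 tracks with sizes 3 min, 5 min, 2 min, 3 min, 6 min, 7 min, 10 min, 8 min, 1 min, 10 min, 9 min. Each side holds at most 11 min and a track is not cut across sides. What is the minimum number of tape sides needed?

6

Total = 10 + 10 + 9 + 8 + 7 + 6 + 5 + 3 + 3 + 2 + 1 = 64 min.
Lower bound: ⌈64/11⌉ = 6 tape sides.
A packing using 6 tape sides:
  side 1: 10 + 1 = 11
  side 2: 10 = 10
  side 3: 9 + 2 = 11
  side 4: 8 + 3 = 11
  side 5: 7 + 3 = 10
  side 6: 6 + 5 = 11
This matches the lower bound, so 6 is optimal.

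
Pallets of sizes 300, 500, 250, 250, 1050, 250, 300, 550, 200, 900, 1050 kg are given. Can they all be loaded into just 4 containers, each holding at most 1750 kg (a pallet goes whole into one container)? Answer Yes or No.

A valid assignment using 4 containers:
  container 1: 1050 + 550 = 1600
  container 2: 1050 + 500 + 200 = 1750
  container 3: 900 + 300 + 300 + 250 = 1750
  container 4: 250 + 250 = 500
Every load is within 1750 kg, so 4 containers suffice.

Yes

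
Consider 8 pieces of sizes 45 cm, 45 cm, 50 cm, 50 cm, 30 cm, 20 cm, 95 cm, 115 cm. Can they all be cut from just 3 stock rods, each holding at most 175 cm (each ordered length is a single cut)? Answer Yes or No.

A valid assignment using 3 stock rods:
  stock rod 1: 115 + 50 = 165
  stock rod 2: 95 + 50 + 30 = 175
  stock rod 3: 45 + 45 + 20 = 110
Every load is within 175 cm, so 3 stock rods suffice.

Yes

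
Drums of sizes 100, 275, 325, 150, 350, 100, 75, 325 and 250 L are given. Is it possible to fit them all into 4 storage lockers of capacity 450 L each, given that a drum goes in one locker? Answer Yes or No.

No

Total = 1950 L; ⌈1950/450⌉ = 5.
At least 5 storage lockers are required, but only 4 are allowed.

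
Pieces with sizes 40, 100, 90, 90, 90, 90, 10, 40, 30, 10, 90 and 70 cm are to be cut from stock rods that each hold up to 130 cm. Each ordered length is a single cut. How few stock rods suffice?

Total = 100 + 90 + 90 + 90 + 90 + 90 + 70 + 40 + 40 + 30 + 10 + 10 = 750 cm.
Lower bound: ⌈750/130⌉ = 6 stock rods.
Also, 7 pieces each exceed 65 cm, and no two of those can share a stock rod, so at least 7 stock rods are needed.
A packing using 7 stock rods:
  stock rod 1: 100 + 30 = 130
  stock rod 2: 90 + 40 = 130
  stock rod 3: 90 + 40 = 130
  stock rod 4: 90 + 10 + 10 = 110
  stock rod 5: 90 = 90
  stock rod 6: 90 = 90
  stock rod 7: 70 = 70
This matches the lower bound, so 7 is optimal.

7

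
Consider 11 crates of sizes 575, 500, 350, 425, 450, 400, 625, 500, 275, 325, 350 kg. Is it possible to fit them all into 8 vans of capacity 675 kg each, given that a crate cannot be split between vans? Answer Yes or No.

Total = 4775 kg; ⌈4775/675⌉ = 8.
9 crates each exceed half the capacity and cannot share a van, forcing at least 9 vans.
At least 9 vans are required, but only 8 are allowed.

No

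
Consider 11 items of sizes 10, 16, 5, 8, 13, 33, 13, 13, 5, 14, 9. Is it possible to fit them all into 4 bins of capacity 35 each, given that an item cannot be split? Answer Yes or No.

Total = 139; ⌈139/35⌉ = 4.
The bound of 4 does not rule out 4, but exhaustive search shows no assignment into 4 bins of capacity 35 exists — the minimum is 5.

No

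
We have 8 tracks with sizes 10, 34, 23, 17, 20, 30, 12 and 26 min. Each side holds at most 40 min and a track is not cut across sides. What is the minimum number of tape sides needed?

Total = 34 + 30 + 26 + 23 + 20 + 17 + 12 + 10 = 172 min.
Lower bound: ⌈172/40⌉ = 5 tape sides.
A packing using 5 tape sides:
  side 1: 34 = 34
  side 2: 30 + 10 = 40
  side 3: 26 + 12 = 38
  side 4: 23 + 17 = 40
  side 5: 20 = 20
This matches the lower bound, so 5 is optimal.

5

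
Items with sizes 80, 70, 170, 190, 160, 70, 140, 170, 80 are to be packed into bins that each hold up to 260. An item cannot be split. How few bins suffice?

5

Total = 190 + 170 + 170 + 160 + 140 + 80 + 80 + 70 + 70 = 1130.
Lower bound: ⌈1130/260⌉ = 5 bins.
A packing using 5 bins:
  bin 1: 190 + 70 = 260
  bin 2: 170 + 80 = 250
  bin 3: 170 + 80 = 250
  bin 4: 160 + 70 = 230
  bin 5: 140 = 140
This matches the lower bound, so 5 is optimal.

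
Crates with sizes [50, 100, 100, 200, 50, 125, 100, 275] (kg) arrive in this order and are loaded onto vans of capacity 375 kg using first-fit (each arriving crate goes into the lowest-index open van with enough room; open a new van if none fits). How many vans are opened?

  50 → van 1 (new)  [load 50/375]
  100 → van 1  [load 150/375]
  100 → van 1  [load 250/375]
  200 → van 2 (new)  [load 200/375]
  50 → van 1  [load 300/375]
  125 → van 2  [load 325/375]
  100 → van 3 (new)  [load 100/375]
  275 → van 3  [load 375/375]
3 vans opened.

3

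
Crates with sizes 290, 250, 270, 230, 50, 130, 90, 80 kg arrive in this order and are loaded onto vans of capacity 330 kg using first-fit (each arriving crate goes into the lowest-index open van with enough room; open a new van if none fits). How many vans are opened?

  290 → van 1 (new)  [load 290/330]
  250 → van 2 (new)  [load 250/330]
  270 → van 3 (new)  [load 270/330]
  230 → van 4 (new)  [load 230/330]
  50 → van 2  [load 300/330]
  130 → van 5 (new)  [load 130/330]
  90 → van 4  [load 320/330]
  80 → van 5  [load 210/330]
5 vans opened.

5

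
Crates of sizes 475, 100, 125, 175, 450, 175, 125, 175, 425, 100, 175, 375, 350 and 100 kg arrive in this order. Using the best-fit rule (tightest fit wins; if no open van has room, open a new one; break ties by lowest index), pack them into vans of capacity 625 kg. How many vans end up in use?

  475 → van 1 (new)  [load 475/625]
  100 → van 1  [load 575/625]
  125 → van 2 (new)  [load 125/625]
  175 → van 2  [load 300/625]
  450 → van 3 (new)  [load 450/625]
  175 → van 3  [load 625/625]
  125 → van 2  [load 425/625]
  175 → van 2  [load 600/625]
  425 → van 4 (new)  [load 425/625]
  100 → van 4  [load 525/625]
  175 → van 5 (new)  [load 175/625]
  375 → van 5  [load 550/625]
  350 → van 6 (new)  [load 350/625]
  100 → van 4  [load 625/625]
6 vans opened.

6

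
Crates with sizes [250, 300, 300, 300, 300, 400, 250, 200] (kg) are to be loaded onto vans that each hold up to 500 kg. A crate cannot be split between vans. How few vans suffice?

6

Total = 400 + 300 + 300 + 300 + 300 + 250 + 250 + 200 = 2300 kg.
Lower bound: ⌈2300/500⌉ = 5 vans.
A packing using 6 vans:
  van 1: 400 = 400
  van 2: 300 + 200 = 500
  van 3: 300 = 300
  van 4: 300 = 300
  van 5: 300 = 300
  van 6: 250 + 250 = 500
No arrangement into 5 vans stays within capacity, so 6 is optimal.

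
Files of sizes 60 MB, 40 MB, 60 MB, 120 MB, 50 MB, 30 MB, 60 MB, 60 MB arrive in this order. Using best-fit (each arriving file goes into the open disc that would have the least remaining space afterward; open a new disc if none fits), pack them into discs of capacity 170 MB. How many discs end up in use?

3

  60 → disc 1 (new)  [load 60/170]
  40 → disc 1  [load 100/170]
  60 → disc 1  [load 160/170]
  120 → disc 2 (new)  [load 120/170]
  50 → disc 2  [load 170/170]
  30 → disc 3 (new)  [load 30/170]
  60 → disc 3  [load 90/170]
  60 → disc 3  [load 150/170]
3 discs opened.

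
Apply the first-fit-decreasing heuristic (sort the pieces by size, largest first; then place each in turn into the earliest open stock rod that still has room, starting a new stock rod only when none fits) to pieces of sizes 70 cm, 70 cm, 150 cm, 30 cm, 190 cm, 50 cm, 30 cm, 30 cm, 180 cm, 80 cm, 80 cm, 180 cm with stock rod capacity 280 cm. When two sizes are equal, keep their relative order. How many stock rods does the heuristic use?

Sorted descending: 190, 180, 180, 150, 80, 80, 70, 70, 50, 30, 30, 30.
  190 → stock rod 1 (new)  [load 190/280]
  180 → stock rod 2 (new)  [load 180/280]
  180 → stock rod 3 (new)  [load 180/280]
  150 → stock rod 4 (new)  [load 150/280]
  80 → stock rod 1  [load 270/280]
  80 → stock rod 2  [load 260/280]
  70 → stock rod 3  [load 250/280]
  70 → stock rod 4  [load 220/280]
  50 → stock rod 4  [load 270/280]
  30 → stock rod 3  [load 280/280]
  30 → stock rod 5 (new)  [load 30/280]
  30 → stock rod 5  [load 60/280]
5 stock rods opened.

5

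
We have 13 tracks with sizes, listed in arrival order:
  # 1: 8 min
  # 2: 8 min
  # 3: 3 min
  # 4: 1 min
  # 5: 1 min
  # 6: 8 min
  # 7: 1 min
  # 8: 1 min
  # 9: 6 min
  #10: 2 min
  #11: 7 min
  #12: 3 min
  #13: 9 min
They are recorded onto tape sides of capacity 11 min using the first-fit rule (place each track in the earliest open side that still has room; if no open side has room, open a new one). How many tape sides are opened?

6

  8 → side 1 (new)  [load 8/11]
  8 → side 2 (new)  [load 8/11]
  3 → side 1  [load 11/11]
  1 → side 2  [load 9/11]
  1 → side 2  [load 10/11]
  8 → side 3 (new)  [load 8/11]
  1 → side 2  [load 11/11]
  1 → side 3  [load 9/11]
  6 → side 4 (new)  [load 6/11]
  2 → side 3  [load 11/11]
  7 → side 5 (new)  [load 7/11]
  3 → side 4  [load 9/11]
  9 → side 6 (new)  [load 9/11]
6 tape sides opened.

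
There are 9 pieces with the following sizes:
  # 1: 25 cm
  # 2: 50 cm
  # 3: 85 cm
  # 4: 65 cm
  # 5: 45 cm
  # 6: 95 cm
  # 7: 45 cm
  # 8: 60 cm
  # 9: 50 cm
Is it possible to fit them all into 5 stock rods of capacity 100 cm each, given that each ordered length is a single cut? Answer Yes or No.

Total = 520 cm; ⌈520/100⌉ = 6.
At least 6 stock rods are required, but only 5 are allowed.

No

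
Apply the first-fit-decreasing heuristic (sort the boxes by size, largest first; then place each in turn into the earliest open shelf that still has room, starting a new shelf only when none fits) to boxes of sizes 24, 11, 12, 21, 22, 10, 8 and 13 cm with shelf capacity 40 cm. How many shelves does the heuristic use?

Sorted descending: 24, 22, 21, 13, 12, 11, 10, 8.
  24 → shelf 1 (new)  [load 24/40]
  22 → shelf 2 (new)  [load 22/40]
  21 → shelf 3 (new)  [load 21/40]
  13 → shelf 1  [load 37/40]
  12 → shelf 2  [load 34/40]
  11 → shelf 3  [load 32/40]
  10 → shelf 4 (new)  [load 10/40]
  8 → shelf 3  [load 40/40]
4 shelves opened.

4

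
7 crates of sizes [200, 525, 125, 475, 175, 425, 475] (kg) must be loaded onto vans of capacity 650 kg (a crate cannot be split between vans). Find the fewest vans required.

Total = 525 + 475 + 475 + 425 + 200 + 175 + 125 = 2400 kg.
Lower bound: ⌈2400/650⌉ = 4 vans.
A packing using 4 vans:
  van 1: 525 + 125 = 650
  van 2: 475 + 175 = 650
  van 3: 475 = 475
  van 4: 425 + 200 = 625
This matches the lower bound, so 4 is optimal.

4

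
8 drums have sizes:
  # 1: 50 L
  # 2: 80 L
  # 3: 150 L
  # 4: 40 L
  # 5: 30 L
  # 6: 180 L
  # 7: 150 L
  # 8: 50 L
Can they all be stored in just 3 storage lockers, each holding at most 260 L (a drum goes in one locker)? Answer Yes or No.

Yes

A valid assignment using 3 storage lockers:
  locker 1: 180 + 80 = 260
  locker 2: 150 + 50 + 50 = 250
  locker 3: 150 + 40 + 30 = 220
Every load is within 260 L, so 3 storage lockers suffice.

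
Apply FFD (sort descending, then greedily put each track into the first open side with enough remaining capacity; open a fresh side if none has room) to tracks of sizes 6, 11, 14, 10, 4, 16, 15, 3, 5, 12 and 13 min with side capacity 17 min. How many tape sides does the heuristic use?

7

Sorted descending: 16, 15, 14, 13, 12, 11, 10, 6, 5, 4, 3.
  16 → side 1 (new)  [load 16/17]
  15 → side 2 (new)  [load 15/17]
  14 → side 3 (new)  [load 14/17]
  13 → side 4 (new)  [load 13/17]
  12 → side 5 (new)  [load 12/17]
  11 → side 6 (new)  [load 11/17]
  10 → side 7 (new)  [load 10/17]
  6 → side 6  [load 17/17]
  5 → side 5  [load 17/17]
  4 → side 4  [load 17/17]
  3 → side 3  [load 17/17]
7 tape sides opened.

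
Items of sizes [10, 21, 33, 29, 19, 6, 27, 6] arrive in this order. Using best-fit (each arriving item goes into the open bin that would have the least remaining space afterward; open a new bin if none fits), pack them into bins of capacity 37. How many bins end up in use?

  10 → bin 1 (new)  [load 10/37]
  21 → bin 1  [load 31/37]
  33 → bin 2 (new)  [load 33/37]
  29 → bin 3 (new)  [load 29/37]
  19 → bin 4 (new)  [load 19/37]
  6 → bin 1  [load 37/37]
  27 → bin 5 (new)  [load 27/37]
  6 → bin 3  [load 35/37]
5 bins opened.

5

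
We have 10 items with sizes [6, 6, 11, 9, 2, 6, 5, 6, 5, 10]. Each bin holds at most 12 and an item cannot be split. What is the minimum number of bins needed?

Total = 11 + 10 + 9 + 6 + 6 + 6 + 6 + 5 + 5 + 2 = 66.
Lower bound: ⌈66/12⌉ = 6 bins.
A packing using 6 bins:
  bin 1: 11 = 11
  bin 2: 10 + 2 = 12
  bin 3: 9 = 9
  bin 4: 6 + 6 = 12
  bin 5: 6 + 6 = 12
  bin 6: 5 + 5 = 10
This matches the lower bound, so 6 is optimal.

6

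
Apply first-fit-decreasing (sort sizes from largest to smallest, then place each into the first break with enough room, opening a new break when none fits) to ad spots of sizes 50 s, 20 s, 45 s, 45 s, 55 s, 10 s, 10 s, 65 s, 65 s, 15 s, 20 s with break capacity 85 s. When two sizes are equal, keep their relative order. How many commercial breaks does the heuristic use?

Sorted descending: 65, 65, 55, 50, 45, 45, 20, 20, 15, 10, 10.
  65 → break 1 (new)  [load 65/85]
  65 → break 2 (new)  [load 65/85]
  55 → break 3 (new)  [load 55/85]
  50 → break 4 (new)  [load 50/85]
  45 → break 5 (new)  [load 45/85]
  45 → break 6 (new)  [load 45/85]
  20 → break 1  [load 85/85]
  20 → break 2  [load 85/85]
  15 → break 3  [load 70/85]
  10 → break 3  [load 80/85]
  10 → break 4  [load 60/85]
6 commercial breaks opened.

6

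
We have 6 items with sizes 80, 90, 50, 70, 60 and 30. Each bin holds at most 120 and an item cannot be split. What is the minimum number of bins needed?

Total = 90 + 80 + 70 + 60 + 50 + 30 = 380.
Lower bound: ⌈380/120⌉ = 4 bins.
A packing using 4 bins:
  bin 1: 90 + 30 = 120
  bin 2: 80 = 80
  bin 3: 70 + 50 = 120
  bin 4: 60 = 60
This matches the lower bound, so 4 is optimal.

4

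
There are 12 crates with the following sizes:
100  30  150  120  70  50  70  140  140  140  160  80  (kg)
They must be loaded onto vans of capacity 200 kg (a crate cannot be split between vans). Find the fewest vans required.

Total = 160 + 150 + 140 + 140 + 140 + 120 + 100 + 80 + 70 + 70 + 50 + 30 = 1250 kg.
Lower bound: ⌈1250/200⌉ = 7 vans.
A packing using 8 vans:
  van 1: 160 + 30 = 190
  van 2: 150 + 50 = 200
  van 3: 140 = 140
  van 4: 140 = 140
  van 5: 140 = 140
  van 6: 120 + 80 = 200
  van 7: 100 + 70 = 170
  van 8: 70 = 70
No arrangement into 7 vans stays within capacity, so 8 is optimal.

8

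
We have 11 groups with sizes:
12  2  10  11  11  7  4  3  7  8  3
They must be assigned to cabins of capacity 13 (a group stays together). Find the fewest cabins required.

7

Total = 12 + 11 + 11 + 10 + 8 + 7 + 7 + 4 + 3 + 3 + 2 = 78.
Lower bound: ⌈78/13⌉ = 6 cabins.
Also, 7 groups each exceed 13/2, and no two of those can share a cabin, so at least 7 cabins are needed.
A packing using 7 cabins:
  cabin 1: 12 = 12
  cabin 2: 11 + 2 = 13
  cabin 3: 11 = 11
  cabin 4: 10 + 3 = 13
  cabin 5: 8 + 4 = 12
  cabin 6: 7 + 3 = 10
  cabin 7: 7 = 7
This matches the lower bound, so 7 is optimal.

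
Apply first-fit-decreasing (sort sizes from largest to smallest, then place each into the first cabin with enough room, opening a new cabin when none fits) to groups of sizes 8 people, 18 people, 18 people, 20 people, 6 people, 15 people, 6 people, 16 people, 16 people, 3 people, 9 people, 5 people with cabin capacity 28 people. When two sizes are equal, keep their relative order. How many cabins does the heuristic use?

Sorted descending: 20, 18, 18, 16, 16, 15, 9, 8, 6, 6, 5, 3.
  20 → cabin 1 (new)  [load 20/28]
  18 → cabin 2 (new)  [load 18/28]
  18 → cabin 3 (new)  [load 18/28]
  16 → cabin 4 (new)  [load 16/28]
  16 → cabin 5 (new)  [load 16/28]
  15 → cabin 6 (new)  [load 15/28]
  9 → cabin 2  [load 27/28]
  8 → cabin 1  [load 28/28]
  6 → cabin 3  [load 24/28]
  6 → cabin 4  [load 22/28]
  5 → cabin 4  [load 27/28]
  3 → cabin 3  [load 27/28]
6 cabins opened.

6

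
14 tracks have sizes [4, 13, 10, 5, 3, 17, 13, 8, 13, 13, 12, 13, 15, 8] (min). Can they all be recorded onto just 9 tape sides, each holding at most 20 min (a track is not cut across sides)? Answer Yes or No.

Yes

A valid assignment using 9 tape sides:
  side 1: 17 + 3 = 20
  side 2: 15 + 5 = 20
  side 3: 13 + 4 = 17
  side 4: 13 = 13
  side 5: 13 = 13
  side 6: 13 = 13
  side 7: 13 = 13
  side 8: 12 + 8 = 20
  side 9: 10 + 8 = 18
Every load is within 20 min, so 9 tape sides suffice.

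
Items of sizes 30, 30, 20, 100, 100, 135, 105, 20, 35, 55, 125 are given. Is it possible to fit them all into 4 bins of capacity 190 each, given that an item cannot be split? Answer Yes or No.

Total = 755; ⌈755/190⌉ = 4.
5 items each exceed half the capacity and cannot share a bin, forcing at least 5 bins.
At least 5 bins are required, but only 4 are allowed.

No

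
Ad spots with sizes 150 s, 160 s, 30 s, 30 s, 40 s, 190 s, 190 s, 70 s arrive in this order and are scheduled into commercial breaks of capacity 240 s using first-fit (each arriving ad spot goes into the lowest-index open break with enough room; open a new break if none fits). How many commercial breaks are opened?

  150 → break 1 (new)  [load 150/240]
  160 → break 2 (new)  [load 160/240]
  30 → break 1  [load 180/240]
  30 → break 1  [load 210/240]
  40 → break 2  [load 200/240]
  190 → break 3 (new)  [load 190/240]
  190 → break 4 (new)  [load 190/240]
  70 → break 5 (new)  [load 70/240]
5 commercial breaks opened.

5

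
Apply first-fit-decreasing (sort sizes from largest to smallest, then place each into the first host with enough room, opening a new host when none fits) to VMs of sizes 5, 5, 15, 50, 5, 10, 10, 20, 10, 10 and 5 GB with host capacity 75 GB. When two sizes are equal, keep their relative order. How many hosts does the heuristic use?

Sorted descending: 50, 20, 15, 10, 10, 10, 10, 5, 5, 5, 5.
  50 → host 1 (new)  [load 50/75]
  20 → host 1  [load 70/75]
  15 → host 2 (new)  [load 15/75]
  10 → host 2  [load 25/75]
  10 → host 2  [load 35/75]
  10 → host 2  [load 45/75]
  10 → host 2  [load 55/75]
  5 → host 1  [load 75/75]
  5 → host 2  [load 60/75]
  5 → host 2  [load 65/75]
  5 → host 2  [load 70/75]
2 hosts opened.

2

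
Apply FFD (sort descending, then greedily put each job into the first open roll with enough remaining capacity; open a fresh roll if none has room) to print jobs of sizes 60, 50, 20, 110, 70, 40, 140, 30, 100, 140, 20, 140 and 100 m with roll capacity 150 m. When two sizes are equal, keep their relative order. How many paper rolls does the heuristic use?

7

Sorted descending: 140, 140, 140, 110, 100, 100, 70, 60, 50, 40, 30, 20, 20.
  140 → roll 1 (new)  [load 140/150]
  140 → roll 2 (new)  [load 140/150]
  140 → roll 3 (new)  [load 140/150]
  110 → roll 4 (new)  [load 110/150]
  100 → roll 5 (new)  [load 100/150]
  100 → roll 6 (new)  [load 100/150]
  70 → roll 7 (new)  [load 70/150]
  60 → roll 7  [load 130/150]
  50 → roll 5  [load 150/150]
  40 → roll 4  [load 150/150]
  30 → roll 6  [load 130/150]
  20 → roll 6  [load 150/150]
  20 → roll 7  [load 150/150]
7 paper rolls opened.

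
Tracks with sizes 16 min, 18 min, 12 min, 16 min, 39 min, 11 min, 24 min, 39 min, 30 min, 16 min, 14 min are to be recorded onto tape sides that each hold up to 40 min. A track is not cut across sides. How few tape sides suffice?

Total = 39 + 39 + 30 + 24 + 18 + 16 + 16 + 16 + 14 + 12 + 11 = 235 min.
Lower bound: ⌈235/40⌉ = 6 tape sides.
A packing using 7 tape sides:
  side 1: 39 = 39
  side 2: 39 = 39
  side 3: 30 = 30
  side 4: 24 + 16 = 40
  side 5: 18 + 16 = 34
  side 6: 16 + 14 = 30
  side 7: 12 + 11 = 23
No arrangement into 6 tape sides stays within capacity, so 7 is optimal.

7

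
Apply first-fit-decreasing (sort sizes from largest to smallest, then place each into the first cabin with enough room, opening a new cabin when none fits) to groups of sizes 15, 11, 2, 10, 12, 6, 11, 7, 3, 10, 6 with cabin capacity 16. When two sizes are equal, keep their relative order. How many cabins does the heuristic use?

Sorted descending: 15, 12, 11, 11, 10, 10, 7, 6, 6, 3, 2.
  15 → cabin 1 (new)  [load 15/16]
  12 → cabin 2 (new)  [load 12/16]
  11 → cabin 3 (new)  [load 11/16]
  11 → cabin 4 (new)  [load 11/16]
  10 → cabin 5 (new)  [load 10/16]
  10 → cabin 6 (new)  [load 10/16]
  7 → cabin 7 (new)  [load 7/16]
  6 → cabin 5  [load 16/16]
  6 → cabin 6  [load 16/16]
  3 → cabin 2  [load 15/16]
  2 → cabin 3  [load 13/16]
7 cabins opened.

7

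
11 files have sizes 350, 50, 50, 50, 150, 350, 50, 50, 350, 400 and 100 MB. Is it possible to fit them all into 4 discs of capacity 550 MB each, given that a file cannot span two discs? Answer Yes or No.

Yes

A valid assignment using 4 discs:
  disc 1: 400 + 150 = 550
  disc 2: 350 + 100 + 50 + 50 = 550
  disc 3: 350 + 50 + 50 + 50 = 500
  disc 4: 350 = 350
Every load is within 550 MB, so 4 discs suffice.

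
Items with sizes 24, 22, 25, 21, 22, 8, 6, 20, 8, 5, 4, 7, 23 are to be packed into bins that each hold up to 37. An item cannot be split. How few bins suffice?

Total = 25 + 24 + 23 + 22 + 22 + 21 + 20 + 8 + 8 + 7 + 6 + 5 + 4 = 195.
Lower bound: ⌈195/37⌉ = 6 bins.
Also, 7 items each exceed 37/2, and no two of those can share a bin, so at least 7 bins are needed.
A packing using 7 bins:
  bin 1: 25 + 8 + 4 = 37
  bin 2: 24 + 8 + 5 = 37
  bin 3: 23 + 7 + 6 = 36
  bin 4: 22 = 22
  bin 5: 22 = 22
  bin 6: 21 = 21
  bin 7: 20 = 20
This matches the lower bound, so 7 is optimal.

7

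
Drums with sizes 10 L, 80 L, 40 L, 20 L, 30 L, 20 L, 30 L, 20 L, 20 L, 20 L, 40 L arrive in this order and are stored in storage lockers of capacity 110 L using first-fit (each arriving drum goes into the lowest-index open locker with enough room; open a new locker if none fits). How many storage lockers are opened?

  10 → locker 1 (new)  [load 10/110]
  80 → locker 1  [load 90/110]
  40 → locker 2 (new)  [load 40/110]
  20 → locker 1  [load 110/110]
  30 → locker 2  [load 70/110]
  20 → locker 2  [load 90/110]
  30 → locker 3 (new)  [load 30/110]
  20 → locker 2  [load 110/110]
  20 → locker 3  [load 50/110]
  20 → locker 3  [load 70/110]
  40 → locker 3  [load 110/110]
3 storage lockers opened.

3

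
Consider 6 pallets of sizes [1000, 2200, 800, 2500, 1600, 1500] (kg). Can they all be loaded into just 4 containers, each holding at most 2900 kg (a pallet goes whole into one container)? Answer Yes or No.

Yes

A valid assignment using 4 containers:
  container 1: 2500 = 2500
  container 2: 2200 = 2200
  container 3: 1600 + 1000 = 2600
  container 4: 1500 + 800 = 2300
Every load is within 2900 kg, so 4 containers suffice.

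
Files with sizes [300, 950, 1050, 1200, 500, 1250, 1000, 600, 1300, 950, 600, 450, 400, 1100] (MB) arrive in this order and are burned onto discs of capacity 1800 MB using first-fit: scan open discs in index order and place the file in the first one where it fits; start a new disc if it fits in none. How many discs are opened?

8

  300 → disc 1 (new)  [load 300/1800]
  950 → disc 1  [load 1250/1800]
  1050 → disc 2 (new)  [load 1050/1800]
  1200 → disc 3 (new)  [load 1200/1800]
  500 → disc 1  [load 1750/1800]
  1250 → disc 4 (new)  [load 1250/1800]
  1000 → disc 5 (new)  [load 1000/1800]
  600 → disc 2  [load 1650/1800]
  1300 → disc 6 (new)  [load 1300/1800]
  950 → disc 7 (new)  [load 950/1800]
  600 → disc 3  [load 1800/1800]
  450 → disc 4  [load 1700/1800]
  400 → disc 5  [load 1400/1800]
  1100 → disc 8 (new)  [load 1100/1800]
8 discs opened.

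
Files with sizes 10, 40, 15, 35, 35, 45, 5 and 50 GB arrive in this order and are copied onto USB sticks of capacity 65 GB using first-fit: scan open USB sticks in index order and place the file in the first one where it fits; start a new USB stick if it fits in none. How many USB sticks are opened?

5

  10 → USB stick 1 (new)  [load 10/65]
  40 → USB stick 1  [load 50/65]
  15 → USB stick 1  [load 65/65]
  35 → USB stick 2 (new)  [load 35/65]
  35 → USB stick 3 (new)  [load 35/65]
  45 → USB stick 4 (new)  [load 45/65]
  5 → USB stick 2  [load 40/65]
  50 → USB stick 5 (new)  [load 50/65]
5 USB sticks opened.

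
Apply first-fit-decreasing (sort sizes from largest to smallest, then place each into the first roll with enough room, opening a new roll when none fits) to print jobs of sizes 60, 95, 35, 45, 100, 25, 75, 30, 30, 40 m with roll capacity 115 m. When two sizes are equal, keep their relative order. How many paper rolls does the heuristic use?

Sorted descending: 100, 95, 75, 60, 45, 40, 35, 30, 30, 25.
  100 → roll 1 (new)  [load 100/115]
  95 → roll 2 (new)  [load 95/115]
  75 → roll 3 (new)  [load 75/115]
  60 → roll 4 (new)  [load 60/115]
  45 → roll 4  [load 105/115]
  40 → roll 3  [load 115/115]
  35 → roll 5 (new)  [load 35/115]
  30 → roll 5  [load 65/115]
  30 → roll 5  [load 95/115]
  25 → roll 6 (new)  [load 25/115]
6 paper rolls opened.

6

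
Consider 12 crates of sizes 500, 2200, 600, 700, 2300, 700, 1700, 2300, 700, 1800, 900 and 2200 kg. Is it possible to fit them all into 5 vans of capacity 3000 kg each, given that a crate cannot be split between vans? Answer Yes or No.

Total = 16600 kg; ⌈16600/3000⌉ = 6.
At least 6 vans are required, but only 5 are allowed.

No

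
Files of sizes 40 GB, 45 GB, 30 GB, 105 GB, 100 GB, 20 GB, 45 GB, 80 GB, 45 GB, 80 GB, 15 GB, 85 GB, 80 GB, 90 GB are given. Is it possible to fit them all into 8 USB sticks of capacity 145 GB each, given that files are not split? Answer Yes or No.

Yes

A valid assignment using 7 USB sticks:
  USB stick 1: 105 + 40 = 145
  USB stick 2: 100 + 45 = 145
  USB stick 3: 90 + 45 = 135
  USB stick 4: 85 + 45 + 15 = 145
  USB stick 5: 80 + 30 + 20 = 130
  USB stick 6: 80 = 80
  USB stick 7: 80 = 80
That uses only 7 ≤ 8, so 8 USB sticks are enough.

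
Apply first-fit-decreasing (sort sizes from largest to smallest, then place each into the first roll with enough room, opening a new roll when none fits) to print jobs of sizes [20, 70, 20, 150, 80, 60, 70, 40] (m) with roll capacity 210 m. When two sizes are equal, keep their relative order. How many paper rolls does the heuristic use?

Sorted descending: 150, 80, 70, 70, 60, 40, 20, 20.
  150 → roll 1 (new)  [load 150/210]
  80 → roll 2 (new)  [load 80/210]
  70 → roll 2  [load 150/210]
  70 → roll 3 (new)  [load 70/210]
  60 → roll 1  [load 210/210]
  40 → roll 2  [load 190/210]
  20 → roll 2  [load 210/210]
  20 → roll 3  [load 90/210]
3 paper rolls opened.

3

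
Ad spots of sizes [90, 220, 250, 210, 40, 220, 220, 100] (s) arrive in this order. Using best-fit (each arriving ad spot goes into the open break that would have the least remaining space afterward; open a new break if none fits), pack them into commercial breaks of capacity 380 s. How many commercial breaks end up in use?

  90 → break 1 (new)  [load 90/380]
  220 → break 1  [load 310/380]
  250 → break 2 (new)  [load 250/380]
  210 → break 3 (new)  [load 210/380]
  40 → break 1  [load 350/380]
  220 → break 4 (new)  [load 220/380]
  220 → break 5 (new)  [load 220/380]
  100 → break 2  [load 350/380]
5 commercial breaks opened.

5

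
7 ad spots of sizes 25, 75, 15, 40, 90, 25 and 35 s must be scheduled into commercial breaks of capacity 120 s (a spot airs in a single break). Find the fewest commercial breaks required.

Total = 90 + 75 + 40 + 35 + 25 + 25 + 15 = 305 s.
Lower bound: ⌈305/120⌉ = 3 commercial breaks.
A packing using 3 commercial breaks:
  break 1: 90 + 25 = 115
  break 2: 75 + 40 = 115
  break 3: 35 + 25 + 15 = 75
This matches the lower bound, so 3 is optimal.

3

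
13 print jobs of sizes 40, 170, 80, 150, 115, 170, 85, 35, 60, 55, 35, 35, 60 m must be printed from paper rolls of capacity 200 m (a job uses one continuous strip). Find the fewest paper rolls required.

Total = 170 + 170 + 150 + 115 + 85 + 80 + 60 + 60 + 55 + 40 + 35 + 35 + 35 = 1090 m.
Lower bound: ⌈1090/200⌉ = 6 paper rolls.
A packing using 6 paper rolls:
  roll 1: 170 = 170
  roll 2: 170 = 170
  roll 3: 150 + 40 = 190
  roll 4: 115 + 85 = 200
  roll 5: 80 + 60 + 60 = 200
  roll 6: 55 + 35 + 35 + 35 = 160
This matches the lower bound, so 6 is optimal.

6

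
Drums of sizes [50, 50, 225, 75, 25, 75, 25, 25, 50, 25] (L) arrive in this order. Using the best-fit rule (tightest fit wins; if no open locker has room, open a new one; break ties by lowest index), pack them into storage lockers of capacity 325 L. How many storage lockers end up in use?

2

  50 → locker 1 (new)  [load 50/325]
  50 → locker 1  [load 100/325]
  225 → locker 1  [load 325/325]
  75 → locker 2 (new)  [load 75/325]
  25 → locker 2  [load 100/325]
  75 → locker 2  [load 175/325]
  25 → locker 2  [load 200/325]
  25 → locker 2  [load 225/325]
  50 → locker 2  [load 275/325]
  25 → locker 2  [load 300/325]
2 storage lockers opened.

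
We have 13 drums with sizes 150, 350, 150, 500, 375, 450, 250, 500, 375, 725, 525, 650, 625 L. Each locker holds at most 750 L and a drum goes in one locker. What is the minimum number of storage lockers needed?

9

Total = 725 + 650 + 625 + 525 + 500 + 500 + 450 + 375 + 375 + 350 + 250 + 150 + 150 = 5625 L.
Lower bound: ⌈5625/750⌉ = 8 storage lockers.
A packing using 9 storage lockers:
  locker 1: 725 = 725
  locker 2: 650 = 650
  locker 3: 625 = 625
  locker 4: 525 + 150 = 675
  locker 5: 500 + 250 = 750
  locker 6: 500 + 150 = 650
  locker 7: 450 = 450
  locker 8: 375 + 375 = 750
  locker 9: 350 = 350
No arrangement into 8 storage lockers stays within capacity, so 9 is optimal.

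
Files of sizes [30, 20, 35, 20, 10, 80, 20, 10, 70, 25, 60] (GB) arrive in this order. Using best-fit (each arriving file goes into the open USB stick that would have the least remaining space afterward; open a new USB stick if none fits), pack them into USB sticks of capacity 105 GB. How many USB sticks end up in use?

  30 → USB stick 1 (new)  [load 30/105]
  20 → USB stick 1  [load 50/105]
  35 → USB stick 1  [load 85/105]
  20 → USB stick 1  [load 105/105]
  10 → USB stick 2 (new)  [load 10/105]
  80 → USB stick 2  [load 90/105]
  20 → USB stick 3 (new)  [load 20/105]
  10 → USB stick 2  [load 100/105]
  70 → USB stick 3  [load 90/105]
  25 → USB stick 4 (new)  [load 25/105]
  60 → USB stick 4  [load 85/105]
4 USB sticks opened.

4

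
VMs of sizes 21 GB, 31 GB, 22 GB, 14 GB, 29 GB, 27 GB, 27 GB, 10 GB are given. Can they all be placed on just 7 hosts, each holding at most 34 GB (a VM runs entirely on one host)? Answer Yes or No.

A valid assignment using 7 hosts:
  host 1: 31 = 31
  host 2: 29 = 29
  host 3: 27 = 27
  host 4: 27 = 27
  host 5: 22 + 10 = 32
  host 6: 21 = 21
  host 7: 14 = 14
Every load is within 34 GB, so 7 hosts suffice.

Yes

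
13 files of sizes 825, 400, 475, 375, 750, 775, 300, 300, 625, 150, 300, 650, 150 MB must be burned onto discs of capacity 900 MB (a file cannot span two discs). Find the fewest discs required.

Total = 825 + 775 + 750 + 650 + 625 + 475 + 400 + 375 + 300 + 300 + 300 + 150 + 150 = 6075 MB.
Lower bound: ⌈6075/900⌉ = 7 discs.
A packing using 8 discs:
  disc 1: 825 = 825
  disc 2: 775 = 775
  disc 3: 750 + 150 = 900
  disc 4: 650 + 150 = 800
  disc 5: 625 = 625
  disc 6: 475 + 400 = 875
  disc 7: 375 + 300 = 675
  disc 8: 300 + 300 = 600
No arrangement into 7 discs stays within capacity, so 8 is optimal.

8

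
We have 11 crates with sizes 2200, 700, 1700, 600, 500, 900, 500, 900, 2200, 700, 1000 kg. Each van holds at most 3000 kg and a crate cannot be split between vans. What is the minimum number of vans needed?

5

Total = 2200 + 2200 + 1700 + 1000 + 900 + 900 + 700 + 700 + 600 + 500 + 500 = 11900 kg.
Lower bound: ⌈11900/3000⌉ = 4 vans.
A packing using 5 vans:
  van 1: 2200 + 700 = 2900
  van 2: 2200 + 700 = 2900
  van 3: 1700 + 1000 = 2700
  van 4: 900 + 900 + 600 + 500 = 2900
  van 5: 500 = 500
No arrangement into 4 vans stays within capacity, so 5 is optimal.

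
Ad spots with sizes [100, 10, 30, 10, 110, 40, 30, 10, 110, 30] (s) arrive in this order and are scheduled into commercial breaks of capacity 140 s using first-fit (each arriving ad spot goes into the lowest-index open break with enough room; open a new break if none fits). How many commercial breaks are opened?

  100 → break 1 (new)  [load 100/140]
  10 → break 1  [load 110/140]
  30 → break 1  [load 140/140]
  10 → break 2 (new)  [load 10/140]
  110 → break 2  [load 120/140]
  40 → break 3 (new)  [load 40/140]
  30 → break 3  [load 70/140]
  10 → break 2  [load 130/140]
  110 → break 4 (new)  [load 110/140]
  30 → break 3  [load 100/140]
4 commercial breaks opened.

4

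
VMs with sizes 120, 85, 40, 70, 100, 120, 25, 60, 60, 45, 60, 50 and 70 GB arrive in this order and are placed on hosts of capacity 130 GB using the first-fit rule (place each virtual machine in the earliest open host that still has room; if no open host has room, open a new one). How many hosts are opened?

  120 → host 1 (new)  [load 120/130]
  85 → host 2 (new)  [load 85/130]
  40 → host 2  [load 125/130]
  70 → host 3 (new)  [load 70/130]
  100 → host 4 (new)  [load 100/130]
  120 → host 5 (new)  [load 120/130]
  25 → host 3  [load 95/130]
  60 → host 6 (new)  [load 60/130]
  60 → host 6  [load 120/130]
  45 → host 7 (new)  [load 45/130]
  60 → host 7  [load 105/130]
  50 → host 8 (new)  [load 50/130]
  70 → host 8  [load 120/130]
8 hosts opened.

8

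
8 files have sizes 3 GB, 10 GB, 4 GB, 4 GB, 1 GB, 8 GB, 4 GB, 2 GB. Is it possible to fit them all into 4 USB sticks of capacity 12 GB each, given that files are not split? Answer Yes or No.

A valid assignment using 3 USB sticks:
  USB stick 1: 10 + 2 = 12
  USB stick 2: 8 + 4 = 12
  USB stick 3: 4 + 4 + 3 + 1 = 12
That uses only 3 ≤ 4, so 4 USB sticks are enough.

Yes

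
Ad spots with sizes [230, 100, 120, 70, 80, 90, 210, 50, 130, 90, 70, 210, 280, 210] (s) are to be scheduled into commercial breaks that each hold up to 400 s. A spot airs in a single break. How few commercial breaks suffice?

5

Total = 280 + 230 + 210 + 210 + 210 + 130 + 120 + 100 + 90 + 90 + 80 + 70 + 70 + 50 = 1940 s.
Lower bound: ⌈1940/400⌉ = 5 commercial breaks.
A packing using 5 commercial breaks:
  break 1: 280 + 120 = 400
  break 2: 230 + 130 = 360
  break 3: 210 + 100 + 90 = 400
  break 4: 210 + 90 + 80 = 380
  break 5: 210 + 70 + 70 + 50 = 400
This matches the lower bound, so 5 is optimal.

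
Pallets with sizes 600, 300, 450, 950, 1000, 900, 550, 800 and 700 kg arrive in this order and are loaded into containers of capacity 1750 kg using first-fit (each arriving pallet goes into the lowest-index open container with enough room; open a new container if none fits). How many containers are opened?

4

  600 → container 1 (new)  [load 600/1750]
  300 → container 1  [load 900/1750]
  450 → container 1  [load 1350/1750]
  950 → container 2 (new)  [load 950/1750]
  1000 → container 3 (new)  [load 1000/1750]
  900 → container 4 (new)  [load 900/1750]
  550 → container 2  [load 1500/1750]
  800 → container 4  [load 1700/1750]
  700 → container 3  [load 1700/1750]
4 containers opened.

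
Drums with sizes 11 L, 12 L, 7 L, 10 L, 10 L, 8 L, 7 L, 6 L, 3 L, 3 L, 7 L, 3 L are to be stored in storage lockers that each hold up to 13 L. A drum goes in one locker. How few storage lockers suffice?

Total = 12 + 11 + 10 + 10 + 8 + 7 + 7 + 7 + 6 + 3 + 3 + 3 = 87 L.
Lower bound: ⌈87/13⌉ = 7 storage lockers.
Also, 8 drums each exceed 13/2 L, and no two of those can share a locker, so at least 8 storage lockers are needed.
A packing using 8 storage lockers:
  locker 1: 12 = 12
  locker 2: 11 = 11
  locker 3: 10 + 3 = 13
  locker 4: 10 + 3 = 13
  locker 5: 8 + 3 = 11
  locker 6: 7 + 6 = 13
  locker 7: 7 = 7
  locker 8: 7 = 7
This matches the lower bound, so 8 is optimal.

8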